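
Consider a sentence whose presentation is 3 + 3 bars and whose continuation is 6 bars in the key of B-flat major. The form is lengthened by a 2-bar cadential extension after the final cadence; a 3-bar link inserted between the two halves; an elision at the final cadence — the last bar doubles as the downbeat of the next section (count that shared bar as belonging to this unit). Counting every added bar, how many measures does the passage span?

Basic sentence: 3 + 3 + 6 = 12 bars.
12 (basic form) + 2 (cadential extension) + 3 (link) = 17.
The elision shares a bar with the next section but does not change this unit's count.

17 measures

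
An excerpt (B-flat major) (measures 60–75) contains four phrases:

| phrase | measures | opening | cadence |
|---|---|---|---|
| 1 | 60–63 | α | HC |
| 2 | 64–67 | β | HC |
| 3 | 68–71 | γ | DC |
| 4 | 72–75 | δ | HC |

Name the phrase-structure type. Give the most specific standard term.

phrase group

Phrase 4 ends with a half cadence, no stronger than phrase 2's half cadence, so the four phrases do not form a double period; nor do phrases 3–4 duplicate 1–2, so it is not a repeated period. With no phrase reaching a conclusive cadence, the passage is a phrase group.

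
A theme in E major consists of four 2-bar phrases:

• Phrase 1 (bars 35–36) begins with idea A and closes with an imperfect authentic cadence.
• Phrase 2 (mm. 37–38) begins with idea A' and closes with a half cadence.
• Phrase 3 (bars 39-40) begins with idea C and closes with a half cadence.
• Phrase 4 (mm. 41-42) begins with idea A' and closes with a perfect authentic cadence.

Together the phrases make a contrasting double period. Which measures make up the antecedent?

In a double period the first pair of phrases (ending half cadence) is the large antecedent and the second pair (ending perfect authentic cadence) is the large consequent; the antecedent is measures 35–38.

measures 35–38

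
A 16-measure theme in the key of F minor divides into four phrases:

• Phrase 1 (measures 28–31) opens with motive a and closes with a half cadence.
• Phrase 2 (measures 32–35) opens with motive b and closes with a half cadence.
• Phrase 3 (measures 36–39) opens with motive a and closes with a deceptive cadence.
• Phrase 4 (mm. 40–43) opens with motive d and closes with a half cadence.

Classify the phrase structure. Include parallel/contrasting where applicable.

Phrase 4 ends with a half cadence, no stronger than phrase 2's half cadence, so the four phrases do not form a double period; nor do phrases 3–4 duplicate 1–2, so it is not a repeated period. With no phrase reaching a conclusive cadence, the passage is a phrase group.

phrase group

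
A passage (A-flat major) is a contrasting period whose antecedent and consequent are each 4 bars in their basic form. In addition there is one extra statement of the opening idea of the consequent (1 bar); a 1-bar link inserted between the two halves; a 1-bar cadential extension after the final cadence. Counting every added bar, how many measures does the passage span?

11 measures

Basic contrasting period: 4 + 4 = 8 bars.
8 (basic form) + 1 (extra statement) + 1 (link) + 1 (cadential extension) = 11.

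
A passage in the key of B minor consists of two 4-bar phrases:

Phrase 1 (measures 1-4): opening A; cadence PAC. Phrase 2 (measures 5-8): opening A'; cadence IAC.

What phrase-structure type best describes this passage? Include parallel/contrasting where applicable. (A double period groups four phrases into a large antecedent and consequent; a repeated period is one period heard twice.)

The second phrase closes with an imperfect authentic cadence, which is not stronger than the first phrase's perfect authentic cadence; without a weak→strong cadential pair there is no antecedent–consequent relationship, so this is a phrase group rather than a period.

phrase group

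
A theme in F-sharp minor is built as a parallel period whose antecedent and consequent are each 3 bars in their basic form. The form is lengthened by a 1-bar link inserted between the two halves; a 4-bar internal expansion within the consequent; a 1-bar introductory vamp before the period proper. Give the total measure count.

12 measures

Basic parallel period: 3 + 3 = 6 bars.
6 (basic form) + 1 (link) + 4 (internal expansion) + 1 (introduction) = 12.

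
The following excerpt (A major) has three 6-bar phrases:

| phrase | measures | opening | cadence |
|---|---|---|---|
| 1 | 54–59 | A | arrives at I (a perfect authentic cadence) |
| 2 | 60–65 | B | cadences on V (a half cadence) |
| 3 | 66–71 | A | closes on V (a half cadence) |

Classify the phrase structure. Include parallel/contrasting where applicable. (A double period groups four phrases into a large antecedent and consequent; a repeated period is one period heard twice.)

phrase group

The final phrase closes with a half cadence, which is not stronger than the preceding half cadence; the 3 phrases lack an overall antecedent–consequent design and so form a phrase group.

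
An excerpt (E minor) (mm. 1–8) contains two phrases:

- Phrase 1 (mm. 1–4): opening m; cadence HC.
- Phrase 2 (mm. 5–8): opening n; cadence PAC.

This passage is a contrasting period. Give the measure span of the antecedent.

The antecedent is the phrase ending with the weaker cadence (half cadence, phrase 1) and the consequent the one ending more conclusively (perfect authentic cadence, phrase 2); the antecedent is measures 1–4.

measures 1–4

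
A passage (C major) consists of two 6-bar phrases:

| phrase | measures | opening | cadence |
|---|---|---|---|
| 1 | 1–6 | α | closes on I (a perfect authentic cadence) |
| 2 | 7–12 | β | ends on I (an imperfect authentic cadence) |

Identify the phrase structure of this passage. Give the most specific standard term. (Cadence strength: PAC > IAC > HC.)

The second phrase closes with an imperfect authentic cadence, which is not stronger than the first phrase's perfect authentic cadence; without a weak→strong cadential pair there is no antecedent–consequent relationship, so this is a phrase group rather than a period.

phrase group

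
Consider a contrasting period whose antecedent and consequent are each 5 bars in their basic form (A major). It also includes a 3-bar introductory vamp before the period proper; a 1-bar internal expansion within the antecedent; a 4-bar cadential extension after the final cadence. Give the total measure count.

18 measures

Basic contrasting period: 5 + 5 = 10 bars.
10 (basic form) + 3 (introduction) + 1 (internal expansion) + 4 (cadential extension) = 18.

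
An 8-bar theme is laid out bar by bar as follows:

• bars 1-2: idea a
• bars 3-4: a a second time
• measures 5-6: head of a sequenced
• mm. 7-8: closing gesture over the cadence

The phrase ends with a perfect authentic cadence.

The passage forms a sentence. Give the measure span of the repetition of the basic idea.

measures 3–4

The presentation of a sentence is the basic idea (mm. 1–2) plus its repetition (bars 3-4); the repetition of the basic idea is therefore bars 3–4.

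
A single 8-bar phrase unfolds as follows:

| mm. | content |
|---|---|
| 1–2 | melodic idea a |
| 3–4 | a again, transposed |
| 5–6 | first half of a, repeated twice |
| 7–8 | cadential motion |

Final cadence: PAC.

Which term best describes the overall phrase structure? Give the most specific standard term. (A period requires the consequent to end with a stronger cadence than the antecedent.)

sentence

Basic idea (measures 1-2) + its repetition (bars 3–4) form the presentation; fragmentation and cadence (mm. 5–8) form the continuation — the 8-bar whole is a sentence.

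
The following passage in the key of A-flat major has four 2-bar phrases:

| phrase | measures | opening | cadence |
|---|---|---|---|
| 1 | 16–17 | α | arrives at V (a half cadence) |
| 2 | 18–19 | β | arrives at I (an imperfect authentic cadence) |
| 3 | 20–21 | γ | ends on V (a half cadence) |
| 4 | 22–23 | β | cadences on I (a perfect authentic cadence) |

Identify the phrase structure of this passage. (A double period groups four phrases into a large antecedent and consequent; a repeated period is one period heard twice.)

Four phrases in two halves: the first half (mm. 16–19) ends with an imperfect authentic cadence, the second (bars 20-23) with a perfect authentic cadence — a large antecedent–consequent pair, i.e. a double period.
Phrase 3 begins with different material from phrase 1, making it contrasting.

contrasting double period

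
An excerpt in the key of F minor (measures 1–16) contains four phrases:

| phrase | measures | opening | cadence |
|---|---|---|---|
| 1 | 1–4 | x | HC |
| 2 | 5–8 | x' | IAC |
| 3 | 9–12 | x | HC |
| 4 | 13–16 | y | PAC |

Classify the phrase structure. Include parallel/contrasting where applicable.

Four phrases in two halves: the first half (measures 1–8) ends with an imperfect authentic cadence, the second (mm. 9-16) with a perfect authentic cadence — a large antecedent–consequent pair, i.e. a double period.
Phrase 3 begins with the same material as phrase 1, making it parallel.

parallel double period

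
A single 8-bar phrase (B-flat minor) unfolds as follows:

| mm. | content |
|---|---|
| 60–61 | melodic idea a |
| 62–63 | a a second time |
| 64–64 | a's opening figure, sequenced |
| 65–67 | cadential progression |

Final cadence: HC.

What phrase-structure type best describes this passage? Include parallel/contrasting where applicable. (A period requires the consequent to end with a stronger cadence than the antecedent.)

sentence

Basic idea (mm. 60-61) + its repetition (mm. 62–63) form the presentation; fragmentation and cadence (bars 64-67) form the continuation — the 8-bar whole is a sentence.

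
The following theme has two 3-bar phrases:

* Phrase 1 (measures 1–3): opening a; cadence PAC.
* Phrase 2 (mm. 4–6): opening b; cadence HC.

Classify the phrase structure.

The second phrase closes with a half cadence, which is not stronger than the first phrase's perfect authentic cadence; without a weak→strong cadential pair there is no antecedent–consequent relationship, so this is a phrase group rather than a period.

phrase group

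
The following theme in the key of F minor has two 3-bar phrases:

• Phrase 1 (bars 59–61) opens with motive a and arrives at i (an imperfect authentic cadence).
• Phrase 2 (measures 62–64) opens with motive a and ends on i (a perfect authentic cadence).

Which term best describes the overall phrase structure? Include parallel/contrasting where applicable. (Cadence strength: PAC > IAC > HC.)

Phrase 1 ends with an imperfect authentic cadence (weaker) and phrase 2 with a perfect authentic cadence (stronger): antecedent + consequent = a period.
The two phrases open with the same material (a / a), so the period is parallel.

parallel period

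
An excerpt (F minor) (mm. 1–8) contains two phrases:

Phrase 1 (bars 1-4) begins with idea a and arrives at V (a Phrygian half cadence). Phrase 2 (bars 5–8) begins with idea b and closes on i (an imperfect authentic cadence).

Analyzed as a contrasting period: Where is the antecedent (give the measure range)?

measures 1–4

The antecedent is the phrase ending with the weaker cadence (Phrygian half cadence, phrase 1) and the consequent the one ending more conclusively (imperfect authentic cadence, phrase 2); the antecedent is bars 1-4.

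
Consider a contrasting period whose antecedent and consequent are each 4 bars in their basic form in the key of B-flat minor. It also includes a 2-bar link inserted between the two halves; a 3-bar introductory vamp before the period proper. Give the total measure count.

13 measures

Basic contrasting period: 4 + 4 = 8 bars.
8 (basic form) + 2 (link) + 3 (introduction) = 13.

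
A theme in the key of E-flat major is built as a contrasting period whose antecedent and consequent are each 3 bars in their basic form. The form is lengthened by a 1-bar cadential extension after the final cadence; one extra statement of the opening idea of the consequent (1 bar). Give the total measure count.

Basic contrasting period: 3 + 3 = 6 bars.
6 (basic form) + 1 (cadential extension) + 1 (extra statement) = 8.

8 measures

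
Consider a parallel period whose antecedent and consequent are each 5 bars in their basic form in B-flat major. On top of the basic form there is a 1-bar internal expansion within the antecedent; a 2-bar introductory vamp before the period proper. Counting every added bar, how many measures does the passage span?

13 measures

Basic parallel period: 5 + 5 = 10 bars.
10 (basic form) + 1 (internal expansion) + 2 (introduction) = 13.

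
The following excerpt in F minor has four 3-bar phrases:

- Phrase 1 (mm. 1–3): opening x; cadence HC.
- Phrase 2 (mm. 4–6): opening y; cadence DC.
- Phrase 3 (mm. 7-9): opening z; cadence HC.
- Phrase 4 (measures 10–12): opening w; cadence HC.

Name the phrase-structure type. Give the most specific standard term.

phrase group

Phrase 4 ends with a half cadence, no stronger than phrase 2's deceptive cadence, so the four phrases do not form a double period; nor do phrases 3–4 duplicate 1–2, so it is not a repeated period. With no phrase reaching a conclusive cadence, the passage is a phrase group.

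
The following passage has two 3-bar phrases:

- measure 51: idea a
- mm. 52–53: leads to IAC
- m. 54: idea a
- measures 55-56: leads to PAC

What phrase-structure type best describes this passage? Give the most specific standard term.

parallel period

Phrase 1 ends with an imperfect authentic cadence (weaker) and phrase 2 with a perfect authentic cadence (stronger): antecedent + consequent = a period.
The two phrases open with the same material (a / a), so the period is parallel.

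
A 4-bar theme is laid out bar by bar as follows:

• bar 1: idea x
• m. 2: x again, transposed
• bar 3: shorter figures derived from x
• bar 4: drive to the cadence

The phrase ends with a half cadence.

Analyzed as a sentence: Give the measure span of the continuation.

After the presentation (mm. 1–2), the continuation covers the fragmentation through the cadence: bars 3-4.

measures 3–4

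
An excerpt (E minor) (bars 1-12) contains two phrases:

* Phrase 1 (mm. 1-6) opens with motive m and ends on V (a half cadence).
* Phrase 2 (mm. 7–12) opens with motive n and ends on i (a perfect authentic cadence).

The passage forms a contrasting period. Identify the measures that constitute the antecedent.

measures 1–6

The antecedent is the phrase ending with the weaker cadence (half cadence, phrase 1) and the consequent the one ending more conclusively (perfect authentic cadence, phrase 2); the antecedent is measures 1–6.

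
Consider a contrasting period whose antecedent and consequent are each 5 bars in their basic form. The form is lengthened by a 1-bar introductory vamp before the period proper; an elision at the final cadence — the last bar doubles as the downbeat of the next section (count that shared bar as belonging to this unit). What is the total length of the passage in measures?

Basic contrasting period: 5 + 5 = 10 bars.
10 (basic form) + 1 (introduction) = 11.
The elision shares a bar with the next section but does not change this unit's count.

11 measures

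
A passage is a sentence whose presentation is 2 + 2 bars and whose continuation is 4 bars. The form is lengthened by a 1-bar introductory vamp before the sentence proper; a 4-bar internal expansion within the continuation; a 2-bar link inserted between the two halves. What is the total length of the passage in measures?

15 measures

Basic sentence: 2 + 2 + 4 = 8 bars.
8 (basic form) + 1 (introduction) + 4 (internal expansion) + 2 (link) = 15.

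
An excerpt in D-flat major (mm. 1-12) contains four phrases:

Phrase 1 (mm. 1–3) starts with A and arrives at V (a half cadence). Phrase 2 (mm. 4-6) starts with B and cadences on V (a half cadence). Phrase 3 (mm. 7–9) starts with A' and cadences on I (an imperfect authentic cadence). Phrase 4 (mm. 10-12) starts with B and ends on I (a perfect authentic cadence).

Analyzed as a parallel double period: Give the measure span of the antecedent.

In a double period the four phrases pair into a large antecedent (phrases 1–2, ending half cadence) and a large consequent (phrases 3–4, ending perfect authentic cadence). The antecedent spans mm. 1–6.

measures 1–6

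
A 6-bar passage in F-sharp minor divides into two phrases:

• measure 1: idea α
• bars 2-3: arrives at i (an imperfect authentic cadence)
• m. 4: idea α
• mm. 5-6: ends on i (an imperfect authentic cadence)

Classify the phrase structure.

repeated phrase

Both phrases have the same opening (α) and the same cadence (imperfect authentic cadence): the second is a restatement, not a consequent, so this is a repeated phrase rather than a period.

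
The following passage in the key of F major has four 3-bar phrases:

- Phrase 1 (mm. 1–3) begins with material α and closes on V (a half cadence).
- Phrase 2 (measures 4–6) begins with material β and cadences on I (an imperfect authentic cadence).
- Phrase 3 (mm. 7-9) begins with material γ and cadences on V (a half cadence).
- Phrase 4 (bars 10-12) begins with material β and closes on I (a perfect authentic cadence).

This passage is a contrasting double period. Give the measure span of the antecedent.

measures 1–6

In a double period the four phrases pair into a large antecedent (phrases 1–2, ending imperfect authentic cadence) and a large consequent (phrases 3–4, ending perfect authentic cadence). The antecedent spans bars 1-6.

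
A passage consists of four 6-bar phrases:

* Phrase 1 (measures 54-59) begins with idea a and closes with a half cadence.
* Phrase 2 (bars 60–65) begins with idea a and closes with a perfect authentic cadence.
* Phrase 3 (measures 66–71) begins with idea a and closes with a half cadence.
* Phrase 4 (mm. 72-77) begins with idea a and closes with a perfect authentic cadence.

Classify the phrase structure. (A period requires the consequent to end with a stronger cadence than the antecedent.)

repeated period

The cadence pattern HC–PAC–HC–PAC is weak–strong twice, and phrases 3–4 restate phrases 1–2: a period heard twice, not a double period (which would end weakly at phrase 2).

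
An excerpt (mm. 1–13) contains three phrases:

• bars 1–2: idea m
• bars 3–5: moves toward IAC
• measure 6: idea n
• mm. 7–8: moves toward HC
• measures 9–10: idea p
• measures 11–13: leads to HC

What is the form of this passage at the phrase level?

The final phrase closes with a half cadence, which is not stronger than the preceding half cadence; the 3 phrases lack an overall antecedent–consequent design and so form a phrase group.

phrase group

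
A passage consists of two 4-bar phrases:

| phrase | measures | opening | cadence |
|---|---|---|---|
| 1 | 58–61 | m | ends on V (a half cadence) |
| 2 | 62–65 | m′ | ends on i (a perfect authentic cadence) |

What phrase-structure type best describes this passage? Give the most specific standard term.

Phrase 1 ends with a half cadence (weaker) and phrase 2 with a perfect authentic cadence (stronger): antecedent + consequent = a period.
The two phrases open with the same material (m / m′), so the period is parallel.

parallel period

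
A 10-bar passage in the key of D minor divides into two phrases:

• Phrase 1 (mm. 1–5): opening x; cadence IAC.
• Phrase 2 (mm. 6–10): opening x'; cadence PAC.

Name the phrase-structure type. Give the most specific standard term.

Phrase 1 ends with an imperfect authentic cadence (weaker) and phrase 2 with a perfect authentic cadence (stronger): antecedent + consequent = a period.
The two phrases open with the same material (x / x'), so the period is parallel.

parallel period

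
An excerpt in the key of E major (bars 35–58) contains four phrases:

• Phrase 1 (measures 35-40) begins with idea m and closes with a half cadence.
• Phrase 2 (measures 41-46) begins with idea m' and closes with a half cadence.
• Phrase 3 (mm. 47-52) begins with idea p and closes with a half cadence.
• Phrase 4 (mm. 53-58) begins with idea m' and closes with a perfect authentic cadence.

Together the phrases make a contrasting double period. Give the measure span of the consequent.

In a double period the first pair of phrases (ending half cadence) is the large antecedent and the second pair (ending perfect authentic cadence) is the large consequent; the consequent is measures 47–58.

measures 47–58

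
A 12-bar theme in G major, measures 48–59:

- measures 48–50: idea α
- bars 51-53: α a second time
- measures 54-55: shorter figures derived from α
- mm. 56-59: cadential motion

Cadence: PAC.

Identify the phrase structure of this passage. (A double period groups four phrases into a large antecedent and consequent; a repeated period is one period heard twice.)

Basic idea (mm. 48–50) + its repetition (measures 51-53) form the presentation; fragmentation and cadence (bars 54–59) form the continuation — the 12-bar whole is a sentence.

sentence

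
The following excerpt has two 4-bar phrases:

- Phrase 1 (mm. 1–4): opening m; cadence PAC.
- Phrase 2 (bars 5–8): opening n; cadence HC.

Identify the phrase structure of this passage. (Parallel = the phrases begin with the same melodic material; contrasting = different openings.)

The second phrase closes with a half cadence, which is not stronger than the first phrase's perfect authentic cadence; without a weak→strong cadential pair there is no antecedent–consequent relationship, so this is a phrase group rather than a period.

phrase group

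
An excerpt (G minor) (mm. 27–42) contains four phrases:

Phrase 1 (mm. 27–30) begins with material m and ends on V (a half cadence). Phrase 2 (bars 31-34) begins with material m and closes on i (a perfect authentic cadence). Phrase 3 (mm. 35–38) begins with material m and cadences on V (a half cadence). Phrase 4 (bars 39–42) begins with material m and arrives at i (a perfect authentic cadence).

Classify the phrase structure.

The cadence pattern HC–PAC–HC–PAC is weak–strong twice, and phrases 3–4 restate phrases 1–2: a period heard twice, not a double period (which would end weakly at phrase 2).

repeated period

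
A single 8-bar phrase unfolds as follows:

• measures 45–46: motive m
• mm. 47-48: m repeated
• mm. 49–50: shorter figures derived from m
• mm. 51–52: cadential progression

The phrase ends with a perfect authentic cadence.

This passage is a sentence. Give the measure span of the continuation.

After the presentation (mm. 45–48), the continuation covers the fragmentation through the cadence: mm. 49–52.

measures 49–52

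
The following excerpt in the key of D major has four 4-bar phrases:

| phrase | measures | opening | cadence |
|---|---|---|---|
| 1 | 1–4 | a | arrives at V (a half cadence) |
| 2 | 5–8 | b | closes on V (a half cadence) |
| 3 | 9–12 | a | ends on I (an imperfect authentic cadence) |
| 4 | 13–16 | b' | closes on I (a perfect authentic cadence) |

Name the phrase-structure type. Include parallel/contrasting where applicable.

Four phrases in two halves: the first half (measures 1–8) ends with a half cadence, the second (bars 9-16) with a perfect authentic cadence — a large antecedent–consequent pair, i.e. a double period.
Phrase 3 begins with the same material as phrase 1, making it parallel.

parallel double period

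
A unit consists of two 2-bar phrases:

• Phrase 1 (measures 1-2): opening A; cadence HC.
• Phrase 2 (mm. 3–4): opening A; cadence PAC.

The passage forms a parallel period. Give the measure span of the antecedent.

measures 1–2

The phrase ending with the weaker cadence (half cadence) is the antecedent; the one ending more conclusively (perfect authentic cadence) is the consequent. The antecedent is measures 1–2.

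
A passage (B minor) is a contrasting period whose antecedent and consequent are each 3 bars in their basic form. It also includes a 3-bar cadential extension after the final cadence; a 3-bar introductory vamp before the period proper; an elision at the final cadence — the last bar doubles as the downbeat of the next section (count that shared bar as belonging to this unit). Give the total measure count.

12 measures

Basic contrasting period: 3 + 3 = 6 bars.
6 (basic form) + 3 (cadential extension) + 3 (introduction) = 12.
The elision shares a bar with the next section but does not change this unit's count.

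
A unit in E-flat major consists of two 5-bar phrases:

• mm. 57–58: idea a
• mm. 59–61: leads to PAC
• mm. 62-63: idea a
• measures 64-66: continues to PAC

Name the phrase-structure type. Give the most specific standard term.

Both phrases have the same opening (a) and the same cadence (perfect authentic cadence): the second is a restatement, not a consequent, so this is a repeated phrase rather than a period.

repeated phrase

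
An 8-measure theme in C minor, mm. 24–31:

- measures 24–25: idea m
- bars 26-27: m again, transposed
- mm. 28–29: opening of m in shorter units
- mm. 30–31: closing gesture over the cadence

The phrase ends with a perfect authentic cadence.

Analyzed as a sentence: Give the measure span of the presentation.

measures 24–27

The presentation of a sentence is the basic idea (bars 24–25) plus its repetition (bars 26–27); the presentation is therefore mm. 24-27.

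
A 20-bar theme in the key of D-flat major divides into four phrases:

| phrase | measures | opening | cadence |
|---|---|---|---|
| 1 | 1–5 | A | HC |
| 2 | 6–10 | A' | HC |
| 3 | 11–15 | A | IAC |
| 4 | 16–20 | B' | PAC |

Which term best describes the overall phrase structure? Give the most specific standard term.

Four phrases in two halves: the first half (mm. 1–10) ends with a half cadence, the second (mm. 11-20) with a perfect authentic cadence — a large antecedent–consequent pair, i.e. a double period.
Phrase 3 begins with the same material as phrase 1, making it parallel.

parallel double period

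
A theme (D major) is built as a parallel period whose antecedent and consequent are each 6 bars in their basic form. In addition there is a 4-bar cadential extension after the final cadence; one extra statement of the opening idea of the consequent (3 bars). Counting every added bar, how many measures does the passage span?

19 measures

Basic parallel period: 6 + 6 = 12 bars.
12 (basic form) + 4 (cadential extension) + 3 (extra statement) = 19.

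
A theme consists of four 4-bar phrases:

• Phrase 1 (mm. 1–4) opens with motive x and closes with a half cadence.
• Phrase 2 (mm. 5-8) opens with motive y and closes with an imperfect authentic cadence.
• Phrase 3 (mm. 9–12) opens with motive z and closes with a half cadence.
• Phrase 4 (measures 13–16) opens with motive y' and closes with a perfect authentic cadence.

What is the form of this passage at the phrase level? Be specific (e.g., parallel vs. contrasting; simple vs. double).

Four phrases in two halves: the first half (bars 1–8) ends with an imperfect authentic cadence, the second (mm. 9–16) with a perfect authentic cadence — a large antecedent–consequent pair, i.e. a double period.
Phrase 3 begins with different material from phrase 1, making it contrasting.

contrasting double period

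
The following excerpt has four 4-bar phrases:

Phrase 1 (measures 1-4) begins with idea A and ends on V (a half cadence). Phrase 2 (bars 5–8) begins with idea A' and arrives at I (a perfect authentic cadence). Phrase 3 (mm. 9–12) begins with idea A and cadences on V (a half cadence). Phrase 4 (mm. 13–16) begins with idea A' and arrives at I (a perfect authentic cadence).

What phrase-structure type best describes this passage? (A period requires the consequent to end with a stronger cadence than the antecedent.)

repeated period

The cadence pattern HC–PAC–HC–PAC is weak–strong twice, and phrases 3–4 restate phrases 1–2: a period heard twice, not a double period (which would end weakly at phrase 2).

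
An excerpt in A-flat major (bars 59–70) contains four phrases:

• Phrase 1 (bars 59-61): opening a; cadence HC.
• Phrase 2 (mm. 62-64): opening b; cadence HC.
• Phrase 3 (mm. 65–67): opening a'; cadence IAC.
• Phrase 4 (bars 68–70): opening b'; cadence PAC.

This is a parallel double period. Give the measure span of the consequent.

measures 65–70

In a double period the first pair of phrases (ending half cadence) is the large antecedent and the second pair (ending perfect authentic cadence) is the large consequent; the consequent is measures 65–70.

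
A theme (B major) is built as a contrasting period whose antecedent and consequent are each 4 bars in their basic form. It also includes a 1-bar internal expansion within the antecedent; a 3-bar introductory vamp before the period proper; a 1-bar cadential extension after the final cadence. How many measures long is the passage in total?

13 measures

Basic contrasting period: 4 + 4 = 8 bars.
8 (basic form) + 1 (internal expansion) + 3 (introduction) + 1 (cadential extension) = 13.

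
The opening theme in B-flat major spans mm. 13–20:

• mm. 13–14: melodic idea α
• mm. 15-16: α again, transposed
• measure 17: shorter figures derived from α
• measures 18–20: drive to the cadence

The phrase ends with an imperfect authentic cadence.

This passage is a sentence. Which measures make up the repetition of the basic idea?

measures 15–16

The presentation of a sentence is the basic idea (mm. 13–14) plus its repetition (measures 15-16); the repetition of the basic idea is therefore bars 15–16.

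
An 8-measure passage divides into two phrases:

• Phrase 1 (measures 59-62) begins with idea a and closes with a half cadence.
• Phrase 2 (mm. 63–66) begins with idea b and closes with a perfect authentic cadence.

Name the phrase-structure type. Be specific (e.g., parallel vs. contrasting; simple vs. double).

Phrase 1 ends with a half cadence (weaker) and phrase 2 with a perfect authentic cadence (stronger): antecedent + consequent = a period.
The two phrases open with different material (a / b), so the period is contrasting.

contrasting period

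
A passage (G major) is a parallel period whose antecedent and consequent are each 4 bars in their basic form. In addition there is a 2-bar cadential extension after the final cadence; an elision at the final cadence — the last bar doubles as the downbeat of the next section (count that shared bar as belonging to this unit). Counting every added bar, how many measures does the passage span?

Basic parallel period: 4 + 4 = 8 bars.
8 (basic form) + 2 (cadential extension) = 10.
The elision shares a bar with the next section but does not change this unit's count.

10 measures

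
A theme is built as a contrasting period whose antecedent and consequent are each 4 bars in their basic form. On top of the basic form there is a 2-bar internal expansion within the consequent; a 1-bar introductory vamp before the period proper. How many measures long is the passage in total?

Basic contrasting period: 4 + 4 = 8 bars.
8 (basic form) + 2 (internal expansion) + 1 (introduction) = 11.

11 measures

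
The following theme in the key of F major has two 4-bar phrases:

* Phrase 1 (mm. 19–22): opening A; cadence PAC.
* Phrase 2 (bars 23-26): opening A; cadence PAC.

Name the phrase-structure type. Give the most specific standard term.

Both phrases have the same opening (A) and the same cadence (perfect authentic cadence): the second is a restatement, not a consequent, so this is a repeated phrase rather than a period.

repeated phrase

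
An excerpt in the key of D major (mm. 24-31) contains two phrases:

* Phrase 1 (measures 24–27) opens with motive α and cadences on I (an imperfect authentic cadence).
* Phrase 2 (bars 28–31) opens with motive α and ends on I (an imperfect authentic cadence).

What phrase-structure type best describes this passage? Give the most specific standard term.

repeated phrase

Both phrases have the same opening (α) and the same cadence (imperfect authentic cadence): the second is a restatement, not a consequent, so this is a repeated phrase rather than a period.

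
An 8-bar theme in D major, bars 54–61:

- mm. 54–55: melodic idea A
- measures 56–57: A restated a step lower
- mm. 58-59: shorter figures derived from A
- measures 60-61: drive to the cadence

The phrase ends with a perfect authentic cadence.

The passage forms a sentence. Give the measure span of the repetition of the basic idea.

measures 56–57

The presentation of a sentence is the basic idea (mm. 54–55) plus its repetition (mm. 56–57); the repetition of the basic idea is therefore bars 56–57.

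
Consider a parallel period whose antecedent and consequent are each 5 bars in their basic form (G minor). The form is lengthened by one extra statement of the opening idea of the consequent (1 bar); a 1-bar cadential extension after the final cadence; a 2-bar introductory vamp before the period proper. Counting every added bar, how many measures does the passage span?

14 measures

Basic parallel period: 5 + 5 = 10 bars.
10 (basic form) + 1 (extra statement) + 1 (cadential extension) + 2 (introduction) = 14.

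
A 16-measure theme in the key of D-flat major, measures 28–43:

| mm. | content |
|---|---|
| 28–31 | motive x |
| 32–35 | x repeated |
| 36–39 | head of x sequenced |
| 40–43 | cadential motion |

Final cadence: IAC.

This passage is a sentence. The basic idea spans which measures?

measures 28–31

The presentation of a sentence is the basic idea (measures 28-31) plus its repetition (measures 32–35); the basic idea is therefore measures 28-31.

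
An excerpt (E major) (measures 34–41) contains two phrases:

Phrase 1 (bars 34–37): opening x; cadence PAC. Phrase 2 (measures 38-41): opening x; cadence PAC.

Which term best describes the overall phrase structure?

repeated phrase

Both phrases have the same opening (x) and the same cadence (perfect authentic cadence): the second is a restatement, not a consequent, so this is a repeated phrase rather than a period.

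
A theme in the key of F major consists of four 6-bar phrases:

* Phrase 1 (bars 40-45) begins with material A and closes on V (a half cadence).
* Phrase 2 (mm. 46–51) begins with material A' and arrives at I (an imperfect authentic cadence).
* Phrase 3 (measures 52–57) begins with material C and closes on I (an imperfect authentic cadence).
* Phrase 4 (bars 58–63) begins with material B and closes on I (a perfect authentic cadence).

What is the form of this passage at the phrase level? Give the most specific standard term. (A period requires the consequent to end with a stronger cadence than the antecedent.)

contrasting double period

Four phrases in two halves: the first half (mm. 40–51) ends with an imperfect authentic cadence, the second (mm. 52–63) with a perfect authentic cadence — a large antecedent–consequent pair, i.e. a double period.
Phrase 3 begins with different material from phrase 1, making it contrasting.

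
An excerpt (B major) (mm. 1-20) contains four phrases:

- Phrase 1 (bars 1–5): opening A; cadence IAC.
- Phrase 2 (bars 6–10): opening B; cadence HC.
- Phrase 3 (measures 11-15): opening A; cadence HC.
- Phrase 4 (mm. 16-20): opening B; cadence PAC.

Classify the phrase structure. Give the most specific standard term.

parallel double period

Four phrases in two halves: the first half (mm. 1-10) ends with a half cadence, the second (mm. 11–20) with a perfect authentic cadence — a large antecedent–consequent pair, i.e. a double period.
Phrase 3 begins with the same material as phrase 1, making it parallel.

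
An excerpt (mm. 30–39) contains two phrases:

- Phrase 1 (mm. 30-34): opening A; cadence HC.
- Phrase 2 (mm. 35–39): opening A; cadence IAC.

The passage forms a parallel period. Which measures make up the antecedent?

The antecedent is the phrase ending with the weaker cadence (half cadence, phrase 1) and the consequent the one ending more conclusively (imperfect authentic cadence, phrase 2); the antecedent is mm. 30-34.

measures 30–34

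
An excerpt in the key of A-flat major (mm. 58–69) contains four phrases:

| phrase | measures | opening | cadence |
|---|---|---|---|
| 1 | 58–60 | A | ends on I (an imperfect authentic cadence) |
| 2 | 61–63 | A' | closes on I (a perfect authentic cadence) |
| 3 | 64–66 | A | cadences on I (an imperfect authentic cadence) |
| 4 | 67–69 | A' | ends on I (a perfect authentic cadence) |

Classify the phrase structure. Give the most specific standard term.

The cadence pattern IAC–PAC–IAC–PAC is weak–strong twice, and phrases 3–4 restate phrases 1–2: a period heard twice, not a double period (which would end weakly at phrase 2).

repeated period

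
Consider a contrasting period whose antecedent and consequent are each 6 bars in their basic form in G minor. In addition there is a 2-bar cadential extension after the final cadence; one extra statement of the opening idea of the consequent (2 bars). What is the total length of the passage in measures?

Basic contrasting period: 6 + 6 = 12 bars.
12 (basic form) + 2 (cadential extension) + 2 (extra statement) = 16.

16 measures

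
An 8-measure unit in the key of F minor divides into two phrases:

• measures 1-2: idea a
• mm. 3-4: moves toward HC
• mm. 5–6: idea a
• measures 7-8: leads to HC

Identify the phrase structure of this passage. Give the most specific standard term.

repeated phrase

Both phrases have the same opening (a) and the same cadence (half cadence): the second is a restatement, not a consequent, so this is a repeated phrase rather than a period.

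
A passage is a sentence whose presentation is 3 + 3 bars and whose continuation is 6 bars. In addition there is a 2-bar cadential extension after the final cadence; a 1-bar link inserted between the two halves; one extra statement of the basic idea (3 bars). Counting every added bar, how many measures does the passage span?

18 measures

Basic sentence: 3 + 3 + 6 = 12 bars.
12 (basic form) + 2 (cadential extension) + 1 (link) + 3 (extra statement) = 18.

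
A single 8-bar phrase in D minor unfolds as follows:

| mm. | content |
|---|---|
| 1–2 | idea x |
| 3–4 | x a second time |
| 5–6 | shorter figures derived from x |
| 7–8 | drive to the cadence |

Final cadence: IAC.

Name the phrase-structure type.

Basic idea (mm. 1–2) + its repetition (measures 3–4) form the presentation; fragmentation and cadence (mm. 5-8) form the continuation — the 8-bar whole is a sentence.

sentence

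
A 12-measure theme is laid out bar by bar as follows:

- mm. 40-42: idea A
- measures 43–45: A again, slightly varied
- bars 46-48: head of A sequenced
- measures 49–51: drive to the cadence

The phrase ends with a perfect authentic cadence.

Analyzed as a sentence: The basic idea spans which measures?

The presentation of a sentence is the basic idea (mm. 40–42) plus its repetition (mm. 43–45); the basic idea is therefore bars 40–42.

measures 40–42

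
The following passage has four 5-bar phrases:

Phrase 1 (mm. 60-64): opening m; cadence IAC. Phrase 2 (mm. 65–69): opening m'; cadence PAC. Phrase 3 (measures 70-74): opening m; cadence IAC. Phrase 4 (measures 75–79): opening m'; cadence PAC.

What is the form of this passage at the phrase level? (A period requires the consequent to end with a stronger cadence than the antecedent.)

The cadence pattern IAC–PAC–IAC–PAC is weak–strong twice, and phrases 3–4 restate phrases 1–2: a period heard twice, not a double period (which would end weakly at phrase 2).

repeated period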